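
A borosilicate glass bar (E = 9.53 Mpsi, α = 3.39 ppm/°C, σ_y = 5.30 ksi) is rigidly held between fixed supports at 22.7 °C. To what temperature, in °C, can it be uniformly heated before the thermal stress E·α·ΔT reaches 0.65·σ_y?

E = 9.53 Mpsi = 65.71 GPa.
σ_y = 5.30 ksi = 36.54 MPa.
E·α·ΔT = 23.75 MPa ⇒ ΔT = 23.75 / (65.71×10³ × 3.39×10⁻⁶) = 106.6 K.
T = 22.7 + 106.6 = 129.3 °C.

129 °C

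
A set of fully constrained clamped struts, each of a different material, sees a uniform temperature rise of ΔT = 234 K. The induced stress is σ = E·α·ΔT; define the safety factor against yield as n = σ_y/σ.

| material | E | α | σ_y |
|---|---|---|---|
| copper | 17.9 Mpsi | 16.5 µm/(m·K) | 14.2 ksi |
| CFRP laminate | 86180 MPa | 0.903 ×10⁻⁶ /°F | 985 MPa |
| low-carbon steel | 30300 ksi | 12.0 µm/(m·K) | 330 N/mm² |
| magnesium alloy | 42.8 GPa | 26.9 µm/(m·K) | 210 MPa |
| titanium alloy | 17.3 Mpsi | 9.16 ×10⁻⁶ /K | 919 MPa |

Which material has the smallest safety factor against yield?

Per material, after unit conversion:
  copper: E = 123.4, α = 16.5, σ_y = 97.91 → σ = 477 MPa, n = 0.205
  CFRP laminate: E = 86.18, α = 1.63, σ_y = 985.0 → σ = 32.8 MPa, n = 30.1
  low-carbon steel: E = 208.9, α = 12.0, σ_y = 330.0 → σ = 587 MPa, n = 0.563
  magnesium alloy: E = 42.80, α = 26.9, σ_y = 210.0 → σ = 269 MPa, n = 0.779
  titanium alloy: E = 119.3, α = 9.16, σ_y = 919.0 → σ = 256 MPa, n = 3.59
The minimum is copper at n = 0.205.

copper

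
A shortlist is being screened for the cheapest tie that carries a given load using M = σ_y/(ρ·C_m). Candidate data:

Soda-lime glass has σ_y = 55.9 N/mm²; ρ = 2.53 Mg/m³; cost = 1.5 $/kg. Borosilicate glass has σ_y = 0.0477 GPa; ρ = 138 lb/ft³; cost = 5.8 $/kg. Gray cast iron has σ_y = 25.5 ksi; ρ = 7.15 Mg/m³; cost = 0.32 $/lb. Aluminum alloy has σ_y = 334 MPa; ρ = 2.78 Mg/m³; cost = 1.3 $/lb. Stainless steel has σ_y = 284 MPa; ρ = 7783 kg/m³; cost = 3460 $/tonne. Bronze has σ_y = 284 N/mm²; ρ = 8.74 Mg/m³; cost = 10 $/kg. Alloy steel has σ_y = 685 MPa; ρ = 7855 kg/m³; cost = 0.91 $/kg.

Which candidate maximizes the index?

Convert each candidate to consistent units, then evaluate M:
  soda-lime glass: σ_y = 55.90 MPa, ρ = 2530 kg/m³, cost = 1.500 $/kg
  borosilicate glass: σ_y = 47.70 MPa, ρ = 2211 kg/m³, cost = 5.800 $/kg
  gray cast iron: σ_y = 175.8 MPa, ρ = 7150 kg/m³, cost = 0.7055 $/kg
  aluminum alloy: σ_y = 334.0 MPa, ρ = 2780 kg/m³, cost = 2.866 $/kg
  stainless steel: σ_y = 284.0 MPa, ρ = 7783 kg/m³, cost = 3.460 $/kg
  bronze: σ_y = 284.0 MPa, ρ = 8740 kg/m³, cost = 10.00 $/kg
  alloy steel: σ_y = 685.0 MPa, ρ = 7855 kg/m³, cost = 0.9100 $/kg
  alloy steel: M = 95.8 kN·m per $
  aluminum alloy: M = 41.9 kN·m per $
  gray cast iron: M = 34.9 kN·m per $
  soda-lime glass: M = 14.7 kN·m per $
  stainless steel: M = 10.5 kN·m per $
  borosilicate glass: M = 3.72 kN·m per $
  bronze: M = 3.25 kN·m per $
Alloy steel ranks first.

alloy steel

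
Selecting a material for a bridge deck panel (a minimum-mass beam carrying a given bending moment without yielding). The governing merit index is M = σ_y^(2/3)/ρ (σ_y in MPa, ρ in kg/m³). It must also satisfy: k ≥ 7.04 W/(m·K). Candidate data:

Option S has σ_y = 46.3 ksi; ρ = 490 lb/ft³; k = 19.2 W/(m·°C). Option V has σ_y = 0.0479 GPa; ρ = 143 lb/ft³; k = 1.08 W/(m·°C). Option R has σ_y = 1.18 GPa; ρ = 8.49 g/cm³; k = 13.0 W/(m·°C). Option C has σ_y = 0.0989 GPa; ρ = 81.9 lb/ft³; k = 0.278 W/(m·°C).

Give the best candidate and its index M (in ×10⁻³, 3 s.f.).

Screen on constraints: k ≥ 7.04 W/(m·K). Survivors: option S, option R.
Putting every candidate on a common basis:
  option S: σ_y = 319.2 MPa, ρ = 7849 kg/m³
  option R: σ_y = 1180 MPa, ρ = 8490 kg/m³
  option R: M = 13.2×10⁻³
  option S: M = 5.95×10⁻³
Highest index: option R.

option R, M = 13.2×10⁻³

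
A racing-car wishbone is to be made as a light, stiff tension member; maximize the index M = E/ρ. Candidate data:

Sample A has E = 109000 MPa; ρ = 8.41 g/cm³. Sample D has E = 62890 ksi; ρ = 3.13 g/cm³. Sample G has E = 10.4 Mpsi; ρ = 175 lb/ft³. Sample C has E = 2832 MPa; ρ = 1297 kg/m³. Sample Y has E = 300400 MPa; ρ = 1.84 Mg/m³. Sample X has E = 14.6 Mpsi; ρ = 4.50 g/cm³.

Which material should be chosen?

Normalizing units and computing the index:
  sample A: E = 109.0 GPa, ρ = 8410 kg/m³
  sample D: E = 433.6 GPa, ρ = 3130 kg/m³
  sample G: E = 71.71 GPa, ρ = 2803 kg/m³
  sample C: E = 2.832 GPa, ρ = 1297 kg/m³
  sample Y: E = 300.4 GPa, ρ = 1840 kg/m³
  sample X: E = 100.7 GPa, ρ = 4500 kg/m³
  sample Y: M = 163 MN·m/kg
  sample D: M = 139 MN·m/kg
  sample G: M = 25.6 MN·m/kg
  sample X: M = 22.4 MN·m/kg
  sample A: M = 13.0 MN·m/kg
  sample C: M = 2.18 MN·m/kg
Sample Y has the largest M.

sample Y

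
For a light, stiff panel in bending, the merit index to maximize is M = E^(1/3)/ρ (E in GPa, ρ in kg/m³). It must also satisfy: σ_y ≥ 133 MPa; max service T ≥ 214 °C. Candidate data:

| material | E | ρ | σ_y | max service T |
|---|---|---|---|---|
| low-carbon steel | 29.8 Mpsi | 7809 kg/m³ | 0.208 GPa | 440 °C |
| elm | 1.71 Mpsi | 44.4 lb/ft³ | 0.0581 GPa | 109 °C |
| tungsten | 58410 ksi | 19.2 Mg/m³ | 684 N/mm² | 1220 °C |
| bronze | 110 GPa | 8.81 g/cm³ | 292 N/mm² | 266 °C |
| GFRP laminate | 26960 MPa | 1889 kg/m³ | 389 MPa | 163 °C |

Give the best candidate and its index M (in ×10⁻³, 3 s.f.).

low-carbon steel, M = 0.756×10⁻³

Screen on constraints: σ_y ≥ 133 MPa; max service T ≥ 214 °C. Survivors: low-carbon steel, tungsten, bronze.
Normalizing units and computing the index:
  low-carbon steel: E = 205.5 GPa, ρ = 7809 kg/m³
  tungsten: E = 402.7 GPa, ρ = 19200 kg/m³
  bronze: E = 110.0 GPa, ρ = 8810 kg/m³
  low-carbon steel: M = 0.756×10⁻³
  bronze: M = 0.544×10⁻³
  tungsten: M = 0.385×10⁻³
Low-carbon steel ranks first.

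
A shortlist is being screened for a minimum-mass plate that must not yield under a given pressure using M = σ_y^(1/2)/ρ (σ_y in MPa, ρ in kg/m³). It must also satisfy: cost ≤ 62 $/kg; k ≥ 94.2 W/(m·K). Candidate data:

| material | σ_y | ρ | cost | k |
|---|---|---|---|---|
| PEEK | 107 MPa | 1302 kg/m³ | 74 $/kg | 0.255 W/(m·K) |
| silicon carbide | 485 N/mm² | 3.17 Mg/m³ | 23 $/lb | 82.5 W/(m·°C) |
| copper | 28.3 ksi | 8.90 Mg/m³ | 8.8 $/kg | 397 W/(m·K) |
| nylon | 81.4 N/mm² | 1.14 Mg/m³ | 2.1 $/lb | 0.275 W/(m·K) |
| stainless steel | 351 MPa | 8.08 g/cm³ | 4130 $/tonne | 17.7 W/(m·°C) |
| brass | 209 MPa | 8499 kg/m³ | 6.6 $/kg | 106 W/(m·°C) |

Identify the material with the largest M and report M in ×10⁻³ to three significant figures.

Screen on constraints: cost ≤ 62 $/kg; k ≥ 94.2 W/(m·K). Survivors: copper, brass.
Putting every candidate on a common basis:
  copper: σ_y = 195.1 MPa, ρ = 8900 kg/m³
  brass: σ_y = 209.0 MPa, ρ = 8499 kg/m³
  brass: M = 1.70×10⁻³
  copper: M = 1.57×10⁻³
Brass ranks first.

brass, M = 1.70×10⁻³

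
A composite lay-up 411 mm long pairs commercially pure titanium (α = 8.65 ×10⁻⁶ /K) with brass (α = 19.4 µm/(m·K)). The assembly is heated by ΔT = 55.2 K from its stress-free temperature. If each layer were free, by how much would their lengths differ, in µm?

244 µm

Δα = |8.65 − 19.4|×10⁻⁶/K = 10.7×10⁻⁶/K.
ΔL_mismatch = Δα·L·ΔT = 10.7×10⁻⁶ × 411.0 mm × 55.2 K = 244 µm.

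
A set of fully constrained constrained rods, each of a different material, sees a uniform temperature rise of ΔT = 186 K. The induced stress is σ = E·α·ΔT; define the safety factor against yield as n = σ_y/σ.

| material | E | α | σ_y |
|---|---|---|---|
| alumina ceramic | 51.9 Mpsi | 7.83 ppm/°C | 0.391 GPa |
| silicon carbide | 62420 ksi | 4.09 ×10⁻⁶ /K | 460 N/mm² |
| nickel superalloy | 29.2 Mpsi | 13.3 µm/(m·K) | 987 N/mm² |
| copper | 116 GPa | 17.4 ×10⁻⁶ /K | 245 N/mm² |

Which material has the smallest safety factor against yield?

With everything in SI (GPa, ×10⁻⁶/K, MPa):
  alumina ceramic: E = 357.8, α = 7.83, σ_y = 391.0 → σ = 521 MPa, n = 0.750
  silicon carbide: E = 430.4, α = 4.09, σ_y = 460.0 → σ = 327 MPa, n = 1.41
  nickel superalloy: E = 201.3, α = 13.3, σ_y = 987.0 → σ = 498 MPa, n = 1.98
  copper: E = 116.0, α = 17.4, σ_y = 245.0 → σ = 375 MPa, n = 0.653
The minimum is copper at n = 0.653.

copper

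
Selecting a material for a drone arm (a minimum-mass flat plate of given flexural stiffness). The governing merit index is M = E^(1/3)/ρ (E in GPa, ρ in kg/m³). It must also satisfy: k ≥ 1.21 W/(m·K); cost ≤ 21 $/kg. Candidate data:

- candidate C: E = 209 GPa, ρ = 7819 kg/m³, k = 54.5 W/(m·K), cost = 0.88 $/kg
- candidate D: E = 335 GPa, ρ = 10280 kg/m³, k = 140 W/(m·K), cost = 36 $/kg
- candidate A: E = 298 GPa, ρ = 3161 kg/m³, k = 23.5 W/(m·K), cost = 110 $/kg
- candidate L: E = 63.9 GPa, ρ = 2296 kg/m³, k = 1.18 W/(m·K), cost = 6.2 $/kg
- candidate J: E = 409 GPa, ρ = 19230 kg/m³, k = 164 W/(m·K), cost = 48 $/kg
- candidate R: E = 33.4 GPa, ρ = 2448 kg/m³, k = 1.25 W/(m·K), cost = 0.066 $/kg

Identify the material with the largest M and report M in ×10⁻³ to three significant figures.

Screen on constraints: k ≥ 1.21 W/(m·K); cost ≤ 21 $/kg. Survivors: candidate C, candidate R.
Computing M directly (units already consistent):
  candidate R: M = 1.32×10⁻³
  candidate C: M = 0.759×10⁻³
Highest index: candidate R.

candidate R, M = 1.32×10⁻³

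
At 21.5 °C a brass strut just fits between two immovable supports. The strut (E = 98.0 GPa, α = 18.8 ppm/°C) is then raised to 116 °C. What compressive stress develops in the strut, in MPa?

174 MPa

ΔT = 94.50 K. Constrained thermal stress σ = E·α·ΔT = 98.00×10³ MPa × 18.8×10⁻⁶ × 94.50 = 174 MPa (compressive).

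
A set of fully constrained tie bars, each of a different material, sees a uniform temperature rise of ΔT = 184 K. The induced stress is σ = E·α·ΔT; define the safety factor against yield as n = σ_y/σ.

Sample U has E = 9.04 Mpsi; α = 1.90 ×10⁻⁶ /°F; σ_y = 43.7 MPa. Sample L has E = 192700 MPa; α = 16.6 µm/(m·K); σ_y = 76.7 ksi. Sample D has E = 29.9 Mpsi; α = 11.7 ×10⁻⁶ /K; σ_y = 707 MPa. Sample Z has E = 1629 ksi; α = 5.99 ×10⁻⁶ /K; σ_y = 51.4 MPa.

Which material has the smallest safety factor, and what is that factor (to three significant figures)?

sample L, n = 0.898

With everything in SI (GPa, ×10⁻⁶/K, MPa):
  sample U: E = 62.33, α = 3.42, σ_y = 43.70 → σ = 39.2 MPa, n = 1.11
  sample L: E = 192.7, α = 16.6, σ_y = 528.8 → σ = 589 MPa, n = 0.898
  sample D: E = 206.2, α = 11.7, σ_y = 707.0 → σ = 444 MPa, n = 1.59
  sample Z: E = 11.23, α = 5.99, σ_y = 51.40 → σ = 12.4 MPa, n = 4.15
The minimum is sample L at n = 0.898.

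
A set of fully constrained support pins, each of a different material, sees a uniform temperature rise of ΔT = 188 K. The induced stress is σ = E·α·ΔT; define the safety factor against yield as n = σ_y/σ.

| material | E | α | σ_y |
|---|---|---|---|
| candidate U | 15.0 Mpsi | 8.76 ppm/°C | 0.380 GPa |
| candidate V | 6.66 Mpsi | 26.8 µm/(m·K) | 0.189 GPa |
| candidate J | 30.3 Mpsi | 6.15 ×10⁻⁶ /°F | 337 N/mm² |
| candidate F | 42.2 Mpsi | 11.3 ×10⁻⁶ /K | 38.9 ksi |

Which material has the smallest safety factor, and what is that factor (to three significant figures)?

candidate F, n = 0.434

With everything in SI (GPa, ×10⁻⁶/K, MPa):
  candidate U: E = 103.4, α = 8.76, σ_y = 380.0 → σ = 170 MPa, n = 2.23
  candidate V: E = 45.92, α = 26.8, σ_y = 189.0 → σ = 231 MPa, n = 0.817
  candidate J: E = 208.9, α = 11.1, σ_y = 337.0 → σ = 435 MPa, n = 0.775
  candidate F: E = 291.0, α = 11.3, σ_y = 268.2 → σ = 618 MPa, n = 0.434
Smallest n: candidate F with n = 0.434.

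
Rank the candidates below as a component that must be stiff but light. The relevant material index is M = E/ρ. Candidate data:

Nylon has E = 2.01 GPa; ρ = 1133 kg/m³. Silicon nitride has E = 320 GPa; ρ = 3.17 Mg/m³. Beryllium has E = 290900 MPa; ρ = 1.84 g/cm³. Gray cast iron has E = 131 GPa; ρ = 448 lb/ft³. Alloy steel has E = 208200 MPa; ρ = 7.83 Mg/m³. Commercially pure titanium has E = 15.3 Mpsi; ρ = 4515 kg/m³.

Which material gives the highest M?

In SI units:
  nylon: E = 2.010 GPa, ρ = 1133 kg/m³
  silicon nitride: E = 320.0 GPa, ρ = 3170 kg/m³
  beryllium: E = 290.9 GPa, ρ = 1840 kg/m³
  gray cast iron: E = 131.0 GPa, ρ = 7176 kg/m³
  alloy steel: E = 208.2 GPa, ρ = 7830 kg/m³
  commercially pure titanium: E = 105.5 GPa, ρ = 4515 kg/m³
  beryllium: M = 158 MN·m/kg
  silicon nitride: M = 101 MN·m/kg
  alloy steel: M = 26.6 MN·m/kg
  commercially pure titanium: M = 23.4 MN·m/kg
  gray cast iron: M = 18.3 MN·m/kg
  nylon: M = 1.77 MN·m/kg
Beryllium has the largest M.

beryllium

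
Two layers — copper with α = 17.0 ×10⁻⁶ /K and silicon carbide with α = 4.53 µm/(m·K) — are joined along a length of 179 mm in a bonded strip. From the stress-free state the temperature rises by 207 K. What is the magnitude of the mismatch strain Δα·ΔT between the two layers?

2.58×10⁻³

Δα = |17.0 − 4.53|×10⁻⁶/K = 12.5×10⁻⁶/K.
Mismatch strain = Δα·ΔT = 12.5×10⁻⁶ × 207.0 = 2.58×10⁻³.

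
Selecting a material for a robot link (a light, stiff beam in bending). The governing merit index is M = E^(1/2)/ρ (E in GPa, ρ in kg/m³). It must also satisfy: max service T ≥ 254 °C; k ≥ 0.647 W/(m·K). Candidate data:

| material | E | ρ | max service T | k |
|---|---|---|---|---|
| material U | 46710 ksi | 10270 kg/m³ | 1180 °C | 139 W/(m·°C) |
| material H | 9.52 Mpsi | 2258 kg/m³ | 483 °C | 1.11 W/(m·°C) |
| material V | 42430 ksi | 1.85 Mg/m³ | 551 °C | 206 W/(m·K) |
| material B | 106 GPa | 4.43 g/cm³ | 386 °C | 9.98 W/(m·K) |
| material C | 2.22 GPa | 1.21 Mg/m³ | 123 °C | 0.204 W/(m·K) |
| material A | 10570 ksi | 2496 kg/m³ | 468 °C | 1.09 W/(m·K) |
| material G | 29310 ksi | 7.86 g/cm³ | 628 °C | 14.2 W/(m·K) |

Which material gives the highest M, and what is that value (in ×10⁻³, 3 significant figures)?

material V, M = 9.25×10⁻³

Screen on constraints: max service T ≥ 254 °C; k ≥ 0.647 W/(m·K). Survivors: material U, material H, material V, material B, material A, material G.
After converting to SI:
  material U: E = 322.1 GPa, ρ = 10270 kg/m³
  material H: E = 65.64 GPa, ρ = 2258 kg/m³
  material V: E = 292.5 GPa, ρ = 1850 kg/m³
  material B: E = 106.0 GPa, ρ = 4430 kg/m³
  material A: E = 72.88 GPa, ρ = 2496 kg/m³
  material G: E = 202.1 GPa, ρ = 7860 kg/m³
  material V: M = 9.25×10⁻³
  material H: M = 3.59×10⁻³
  material A: M = 3.42×10⁻³
  material B: M = 2.32×10⁻³
  material G: M = 1.81×10⁻³
  material U: M = 1.75×10⁻³
Material V ranks first.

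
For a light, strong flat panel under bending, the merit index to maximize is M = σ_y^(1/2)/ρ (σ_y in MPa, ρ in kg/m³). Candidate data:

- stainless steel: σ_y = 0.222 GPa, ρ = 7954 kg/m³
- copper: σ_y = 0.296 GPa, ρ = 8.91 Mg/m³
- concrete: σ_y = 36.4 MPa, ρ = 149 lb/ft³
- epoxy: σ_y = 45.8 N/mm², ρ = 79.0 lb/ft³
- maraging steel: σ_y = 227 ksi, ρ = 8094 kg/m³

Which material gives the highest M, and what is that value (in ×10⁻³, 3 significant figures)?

epoxy, M = 5.35×10⁻³

Putting every candidate on a common basis:
  stainless steel: σ_y = 222.0 MPa, ρ = 7954 kg/m³
  copper: σ_y = 296.0 MPa, ρ = 8910 kg/m³
  concrete: σ_y = 36.40 MPa, ρ = 2387 kg/m³
  epoxy: σ_y = 45.80 MPa, ρ = 1265 kg/m³
  maraging steel: σ_y = 1565 MPa, ρ = 8094 kg/m³
  epoxy: M = 5.35×10⁻³
  maraging steel: M = 4.89×10⁻³
  concrete: M = 2.53×10⁻³
  copper: M = 1.93×10⁻³
  stainless steel: M = 1.87×10⁻³
The maximum is for epoxy.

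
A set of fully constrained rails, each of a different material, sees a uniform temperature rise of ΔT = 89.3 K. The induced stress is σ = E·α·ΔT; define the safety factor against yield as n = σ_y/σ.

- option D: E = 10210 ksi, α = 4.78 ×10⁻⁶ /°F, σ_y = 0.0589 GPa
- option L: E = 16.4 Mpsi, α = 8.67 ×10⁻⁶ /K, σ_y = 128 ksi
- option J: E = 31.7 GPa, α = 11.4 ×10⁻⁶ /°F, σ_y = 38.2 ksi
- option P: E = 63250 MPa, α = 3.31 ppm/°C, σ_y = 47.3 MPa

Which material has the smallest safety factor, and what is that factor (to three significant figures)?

option D, n = 1.09

With everything in SI (GPa, ×10⁻⁶/K, MPa):
  option D: E = 70.40, α = 8.60, σ_y = 58.90 → σ = 54.1 MPa, n = 1.09
  option L: E = 113.1, α = 8.67, σ_y = 882.5 → σ = 87.5 MPa, n = 10.1
  option J: E = 31.70, α = 20.5, σ_y = 263.4 → σ = 58.1 MPa, n = 4.53
  option P: E = 63.25, α = 3.31, σ_y = 47.30 → σ = 18.7 MPa, n = 2.53
The minimum is option D at n = 1.09.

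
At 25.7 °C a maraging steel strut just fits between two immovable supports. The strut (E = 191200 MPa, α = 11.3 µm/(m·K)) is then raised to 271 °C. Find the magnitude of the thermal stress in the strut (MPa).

530 MPa

E = 191200 MPa = 191.2 GPa.
ΔT = 245.3 K. Constrained thermal stress σ = E·α·ΔT = 191.2×10³ MPa × 11.3×10⁻⁶ × 245.3 = 530 MPa (compressive).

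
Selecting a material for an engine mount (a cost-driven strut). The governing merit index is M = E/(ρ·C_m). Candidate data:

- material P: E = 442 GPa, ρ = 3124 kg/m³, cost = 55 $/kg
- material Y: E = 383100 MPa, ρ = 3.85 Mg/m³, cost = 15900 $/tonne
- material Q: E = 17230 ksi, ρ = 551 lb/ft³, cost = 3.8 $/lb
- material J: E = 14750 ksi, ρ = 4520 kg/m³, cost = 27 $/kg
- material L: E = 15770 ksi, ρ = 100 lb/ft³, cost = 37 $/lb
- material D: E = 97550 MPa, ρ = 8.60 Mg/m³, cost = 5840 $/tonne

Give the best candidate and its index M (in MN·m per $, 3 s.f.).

material Y, M = 6.26 MN·m per $

Putting every candidate on a common basis:
  material P: E = 442.0 GPa, ρ = 3124 kg/m³, cost = 55.00 $/kg
  material Y: E = 383.1 GPa, ρ = 3850 kg/m³, cost = 15.90 $/kg
  material Q: E = 118.8 GPa, ρ = 8826 kg/m³, cost = 8.377 $/kg
  material J: E = 101.7 GPa, ρ = 4520 kg/m³, cost = 27.00 $/kg
  material L: E = 108.7 GPa, ρ = 1602 kg/m³, cost = 81.57 $/kg
  material D: E = 97.55 GPa, ρ = 8600 kg/m³, cost = 5.840 $/kg
  material Y: M = 6.26 MN·m per $
  material P: M = 2.57 MN·m per $
  material D: M = 1.94 MN·m per $
  material Q: M = 1.61 MN·m per $
  material J: M = 0.833 MN·m per $
  material L: M = 0.832 MN·m per $
Material Y has the largest M.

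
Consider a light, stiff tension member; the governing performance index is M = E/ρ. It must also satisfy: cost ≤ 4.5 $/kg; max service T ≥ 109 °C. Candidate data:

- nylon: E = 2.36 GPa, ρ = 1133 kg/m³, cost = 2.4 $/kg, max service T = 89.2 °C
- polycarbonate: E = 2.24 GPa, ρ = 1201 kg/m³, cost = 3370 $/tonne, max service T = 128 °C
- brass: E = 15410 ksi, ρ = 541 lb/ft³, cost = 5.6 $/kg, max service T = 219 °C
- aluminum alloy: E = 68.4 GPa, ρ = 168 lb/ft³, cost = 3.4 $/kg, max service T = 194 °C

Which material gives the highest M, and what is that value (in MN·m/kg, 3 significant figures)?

aluminum alloy, M = 25.4 MN·m/kg

Screen on constraints: cost ≤ 4.5 $/kg; max service T ≥ 109 °C. Survivors: polycarbonate, aluminum alloy.
Putting every candidate on a common basis:
  polycarbonate: E = 2.240 GPa, ρ = 1201 kg/m³
  aluminum alloy: E = 68.40 GPa, ρ = 2691 kg/m³
  aluminum alloy: M = 25.4 MN·m/kg
  polycarbonate: M = 1.87 MN·m/kg
Aluminum alloy ranks first.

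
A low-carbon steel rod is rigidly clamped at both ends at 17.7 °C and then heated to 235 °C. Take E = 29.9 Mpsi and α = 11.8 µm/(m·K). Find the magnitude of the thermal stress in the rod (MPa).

529 MPa

E = 29.9 Mpsi = 206.2 GPa.
ΔT = 217.3 K. Constrained thermal stress σ = E·α·ΔT = 206.2×10³ MPa × 11.8×10⁻⁶ × 217.3 = 529 MPa (compressive).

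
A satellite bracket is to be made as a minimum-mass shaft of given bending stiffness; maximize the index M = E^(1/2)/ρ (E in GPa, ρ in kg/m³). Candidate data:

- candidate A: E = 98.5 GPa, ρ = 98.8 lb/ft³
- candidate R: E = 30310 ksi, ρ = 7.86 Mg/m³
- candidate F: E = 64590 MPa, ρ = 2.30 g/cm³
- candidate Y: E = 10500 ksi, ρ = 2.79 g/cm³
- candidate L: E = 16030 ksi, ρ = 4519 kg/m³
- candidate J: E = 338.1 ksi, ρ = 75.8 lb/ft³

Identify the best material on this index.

candidate A

Convert each candidate to consistent units, then evaluate M:
  candidate A: E = 98.50 GPa, ρ = 1583 kg/m³
  candidate R: E = 209.0 GPa, ρ = 7860 kg/m³
  candidate F: E = 64.59 GPa, ρ = 2300 kg/m³
  candidate Y: E = 72.39 GPa, ρ = 2790 kg/m³
  candidate L: E = 110.5 GPa, ρ = 4519 kg/m³
  candidate J: E = 2.331 GPa, ρ = 1214 kg/m³
  candidate A: M = 6.27×10⁻³
  candidate F: M = 3.49×10⁻³
  candidate Y: M = 3.05×10⁻³
  candidate L: M = 2.33×10⁻³
  candidate R: M = 1.84×10⁻³
  candidate J: M = 1.26×10⁻³
The maximum is for candidate A.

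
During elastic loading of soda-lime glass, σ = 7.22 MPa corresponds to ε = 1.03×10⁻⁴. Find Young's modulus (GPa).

70.1 GPa

E = σ/ε = 7.22 MPa / 1.03×10⁻⁴ = 70100 MPa = 70.1 GPa.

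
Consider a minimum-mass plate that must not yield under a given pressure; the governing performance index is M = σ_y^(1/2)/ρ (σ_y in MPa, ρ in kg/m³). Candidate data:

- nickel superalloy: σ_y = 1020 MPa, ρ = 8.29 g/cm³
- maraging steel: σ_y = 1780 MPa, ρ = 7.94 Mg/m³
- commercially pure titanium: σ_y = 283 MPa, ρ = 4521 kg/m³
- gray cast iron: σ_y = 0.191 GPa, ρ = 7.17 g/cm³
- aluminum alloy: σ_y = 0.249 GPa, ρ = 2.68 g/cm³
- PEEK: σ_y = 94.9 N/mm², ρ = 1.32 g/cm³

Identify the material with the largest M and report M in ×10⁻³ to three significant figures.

After converting to SI:
  nickel superalloy: σ_y = 1020 MPa, ρ = 8290 kg/m³
  maraging steel: σ_y = 1780 MPa, ρ = 7940 kg/m³
  commercially pure titanium: σ_y = 283.0 MPa, ρ = 4521 kg/m³
  gray cast iron: σ_y = 191.0 MPa, ρ = 7170 kg/m³
  aluminum alloy: σ_y = 249.0 MPa, ρ = 2680 kg/m³
  PEEK: σ_y = 94.90 MPa, ρ = 1320 kg/m³
  PEEK: M = 7.38×10⁻³
  aluminum alloy: M = 5.89×10⁻³
  maraging steel: M = 5.31×10⁻³
  nickel superalloy: M = 3.85×10⁻³
  commercially pure titanium: M = 3.72×10⁻³
  gray cast iron: M = 1.93×10⁻³
Highest index: PEEK.

PEEK, M = 7.38×10⁻³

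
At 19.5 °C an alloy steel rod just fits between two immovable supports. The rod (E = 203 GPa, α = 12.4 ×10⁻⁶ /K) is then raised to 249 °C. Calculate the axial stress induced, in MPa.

578 MPa

ΔT = 229.5 K. Constrained thermal stress σ = E·α·ΔT = 203.0×10³ MPa × 12.4×10⁻⁶ × 229.5 = 578 MPa (compressive).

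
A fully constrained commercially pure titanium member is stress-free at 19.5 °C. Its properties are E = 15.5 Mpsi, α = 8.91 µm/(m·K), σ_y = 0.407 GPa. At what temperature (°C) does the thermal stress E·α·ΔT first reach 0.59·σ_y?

272 °C

E = 15.5 Mpsi = 106.9 GPa.
σ_y = 0.407 GPa = 407.0 MPa.
E·α·ΔT = 240.1 MPa ⇒ ΔT = 240.1 / (106.9×10³ × 8.91×10⁻⁶) = 252.2 K.
T = 19.5 + 252.2 = 271.7 °C.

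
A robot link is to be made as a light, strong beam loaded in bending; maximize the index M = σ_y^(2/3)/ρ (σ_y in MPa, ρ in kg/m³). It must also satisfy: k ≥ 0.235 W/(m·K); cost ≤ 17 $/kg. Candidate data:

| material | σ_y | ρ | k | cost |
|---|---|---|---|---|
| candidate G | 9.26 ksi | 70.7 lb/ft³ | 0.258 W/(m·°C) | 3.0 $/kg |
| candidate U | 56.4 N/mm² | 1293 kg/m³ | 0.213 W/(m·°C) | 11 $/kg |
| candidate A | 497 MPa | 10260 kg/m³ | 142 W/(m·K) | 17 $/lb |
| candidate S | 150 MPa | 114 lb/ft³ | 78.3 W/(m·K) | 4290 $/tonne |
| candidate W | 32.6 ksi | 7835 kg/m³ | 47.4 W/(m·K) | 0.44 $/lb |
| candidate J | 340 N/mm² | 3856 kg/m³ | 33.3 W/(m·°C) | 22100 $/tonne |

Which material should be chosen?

Screen on constraints: k ≥ 0.235 W/(m·K); cost ≤ 17 $/kg. Survivors: candidate G, candidate S, candidate W.
After converting to SI:
  candidate G: σ_y = 63.85 MPa, ρ = 1133 kg/m³
  candidate S: σ_y = 150.0 MPa, ρ = 1826 kg/m³
  candidate W: σ_y = 224.8 MPa, ρ = 7835 kg/m³
  candidate S: M = 15.5×10⁻³
  candidate G: M = 14.1×10⁻³
  candidate W: M = 4.72×10⁻³
Highest index: candidate S.

candidate S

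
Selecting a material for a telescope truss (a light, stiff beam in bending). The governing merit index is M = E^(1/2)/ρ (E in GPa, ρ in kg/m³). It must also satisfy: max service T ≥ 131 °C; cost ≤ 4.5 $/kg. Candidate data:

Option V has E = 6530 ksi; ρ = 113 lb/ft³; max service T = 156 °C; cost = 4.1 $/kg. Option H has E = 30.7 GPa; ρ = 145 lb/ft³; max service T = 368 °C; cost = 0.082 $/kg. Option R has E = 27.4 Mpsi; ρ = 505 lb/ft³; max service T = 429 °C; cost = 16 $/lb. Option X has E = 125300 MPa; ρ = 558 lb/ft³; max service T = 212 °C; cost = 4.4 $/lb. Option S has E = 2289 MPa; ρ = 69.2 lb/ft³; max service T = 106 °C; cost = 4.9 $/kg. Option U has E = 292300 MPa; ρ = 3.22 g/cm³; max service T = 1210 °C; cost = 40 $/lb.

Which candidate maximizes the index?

option V

Screen on constraints: max service T ≥ 131 °C; cost ≤ 4.5 $/kg. Survivors: option V, option H.
In SI units:
  option V: E = 45.02 GPa, ρ = 1810 kg/m³
  option H: E = 30.70 GPa, ρ = 2323 kg/m³
  option V: M = 3.71×10⁻³
  option H: M = 2.39×10⁻³
The maximum is for option V.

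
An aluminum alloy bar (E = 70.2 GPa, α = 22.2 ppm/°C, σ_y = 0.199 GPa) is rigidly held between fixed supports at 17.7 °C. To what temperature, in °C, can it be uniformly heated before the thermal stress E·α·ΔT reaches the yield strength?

σ_y = 0.199 GPa = 199.0 MPa.
E·α·ΔT = 199.0 MPa ⇒ ΔT = 199.0 / (70.20×10³ × 22.2×10⁻⁶) = 127.7 K.
T = 17.7 + 127.7 = 145.4 °C.

145 °C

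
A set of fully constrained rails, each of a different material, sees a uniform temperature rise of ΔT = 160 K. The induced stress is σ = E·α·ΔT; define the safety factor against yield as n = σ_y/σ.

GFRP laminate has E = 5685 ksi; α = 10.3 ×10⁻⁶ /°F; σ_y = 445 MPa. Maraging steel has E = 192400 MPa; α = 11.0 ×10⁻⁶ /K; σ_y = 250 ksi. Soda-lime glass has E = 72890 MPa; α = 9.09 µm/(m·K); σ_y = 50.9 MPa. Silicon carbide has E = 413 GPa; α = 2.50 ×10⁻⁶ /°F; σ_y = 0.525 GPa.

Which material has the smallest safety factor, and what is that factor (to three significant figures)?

In consistent units (E in GPa, α in ×10⁻⁶/K, σ_y in MPa):
  GFRP laminate: E = 39.20, α = 18.5, σ_y = 445.0 → σ = 116 MPa, n = 3.83
  maraging steel: E = 192.4, α = 11.0, σ_y = 1724 → σ = 339 MPa, n = 5.09
  soda-lime glass: E = 72.89, α = 9.09, σ_y = 50.90 → σ = 106 MPa, n = 0.480
  silicon carbide: E = 413.0, α = 4.50, σ_y = 525.0 → σ = 297 MPa, n = 1.77
Smallest n: soda-lime glass with n = 0.480.

soda-lime glass, n = 0.480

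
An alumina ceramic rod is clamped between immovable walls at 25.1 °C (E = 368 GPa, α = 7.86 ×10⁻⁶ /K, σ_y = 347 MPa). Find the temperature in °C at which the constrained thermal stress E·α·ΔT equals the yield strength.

145 °C

E·α·ΔT = 347.0 MPa ⇒ ΔT = 347.0 / (368.0×10³ × 7.86×10⁻⁶) = 120.0 K.
T = 25.1 + 120.0 = 145.1 °C.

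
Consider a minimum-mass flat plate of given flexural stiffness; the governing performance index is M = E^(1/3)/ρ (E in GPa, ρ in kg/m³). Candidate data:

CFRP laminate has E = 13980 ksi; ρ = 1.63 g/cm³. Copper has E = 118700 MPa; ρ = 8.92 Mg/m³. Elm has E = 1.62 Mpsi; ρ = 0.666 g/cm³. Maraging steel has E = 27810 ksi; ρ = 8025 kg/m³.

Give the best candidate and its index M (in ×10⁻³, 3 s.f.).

In SI units:
  CFRP laminate: E = 96.39 GPa, ρ = 1630 kg/m³
  copper: E = 118.7 GPa, ρ = 8920 kg/m³
  elm: E = 11.17 GPa, ρ = 666.0 kg/m³
  maraging steel: E = 191.7 GPa, ρ = 8025 kg/m³
  elm: M = 3.36×10⁻³
  CFRP laminate: M = 2.81×10⁻³
  maraging steel: M = 0.719×10⁻³
  copper: M = 0.551×10⁻³
Highest index: elm.

elm, M = 3.36×10⁻³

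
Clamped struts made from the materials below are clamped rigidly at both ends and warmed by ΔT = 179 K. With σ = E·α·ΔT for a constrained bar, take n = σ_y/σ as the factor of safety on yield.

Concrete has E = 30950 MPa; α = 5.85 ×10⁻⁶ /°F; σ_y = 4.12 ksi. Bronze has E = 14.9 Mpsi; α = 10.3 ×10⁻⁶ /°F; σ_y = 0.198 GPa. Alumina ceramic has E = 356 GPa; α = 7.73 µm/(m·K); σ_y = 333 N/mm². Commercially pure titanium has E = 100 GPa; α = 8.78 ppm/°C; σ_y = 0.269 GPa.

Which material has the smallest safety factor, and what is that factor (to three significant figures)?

concrete, n = 0.487

In consistent units (E in GPa, α in ×10⁻⁶/K, σ_y in MPa):
  concrete: E = 30.95, α = 10.5, σ_y = 28.41 → σ = 58.3 MPa, n = 0.487
  bronze: E = 102.7, α = 18.5, σ_y = 198.0 → σ = 341 MPa, n = 0.581
  alumina ceramic: E = 356.0, α = 7.73, σ_y = 333.0 → σ = 493 MPa, n = 0.676
  commercially pure titanium: E = 100.0, α = 8.78, σ_y = 269.0 → σ = 157 MPa, n = 1.71
Smallest n: concrete with n = 0.487.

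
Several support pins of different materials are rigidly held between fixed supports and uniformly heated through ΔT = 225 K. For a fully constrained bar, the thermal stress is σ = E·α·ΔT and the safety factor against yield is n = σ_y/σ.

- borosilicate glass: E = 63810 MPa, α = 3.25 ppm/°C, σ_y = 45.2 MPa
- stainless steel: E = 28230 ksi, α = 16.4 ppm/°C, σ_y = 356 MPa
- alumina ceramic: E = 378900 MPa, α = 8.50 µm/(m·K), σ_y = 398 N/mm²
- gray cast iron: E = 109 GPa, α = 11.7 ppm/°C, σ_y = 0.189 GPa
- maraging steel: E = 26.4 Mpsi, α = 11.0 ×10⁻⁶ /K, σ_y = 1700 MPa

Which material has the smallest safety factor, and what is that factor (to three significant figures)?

stainless steel, n = 0.496

In consistent units (E in GPa, α in ×10⁻⁶/K, σ_y in MPa):
  borosilicate glass: E = 63.81, α = 3.25, σ_y = 45.20 → σ = 46.7 MPa, n = 0.969
  stainless steel: E = 194.6, α = 16.4, σ_y = 356.0 → σ = 718 MPa, n = 0.496
  alumina ceramic: E = 378.9, α = 8.50, σ_y = 398.0 → σ = 725 MPa, n = 0.549
  gray cast iron: E = 109.0, α = 11.7, σ_y = 189.0 → σ = 287 MPa, n = 0.659
  maraging steel: E = 182.0, α = 11.0, σ_y = 1700 → σ = 451 MPa, n = 3.77
Smallest n: stainless steel with n = 0.496.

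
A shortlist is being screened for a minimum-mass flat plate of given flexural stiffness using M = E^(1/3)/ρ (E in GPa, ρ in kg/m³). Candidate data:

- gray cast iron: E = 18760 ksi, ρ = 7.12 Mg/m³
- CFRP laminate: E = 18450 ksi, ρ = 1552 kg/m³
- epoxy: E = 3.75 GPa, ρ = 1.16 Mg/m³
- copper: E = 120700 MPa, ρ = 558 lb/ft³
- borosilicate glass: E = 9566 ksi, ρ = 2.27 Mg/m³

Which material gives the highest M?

In SI units:
  gray cast iron: E = 129.3 GPa, ρ = 7120 kg/m³
  CFRP laminate: E = 127.2 GPa, ρ = 1552 kg/m³
  epoxy: E = 3.750 GPa, ρ = 1160 kg/m³
  copper: E = 120.7 GPa, ρ = 8938 kg/m³
  borosilicate glass: E = 65.96 GPa, ρ = 2270 kg/m³
  CFRP laminate: M = 3.24×10⁻³
  borosilicate glass: M = 1.78×10⁻³
  epoxy: M = 1.34×10⁻³
  gray cast iron: M = 0.710×10⁻³
  copper: M = 0.553×10⁻³
Highest index: CFRP laminate.

CFRP laminate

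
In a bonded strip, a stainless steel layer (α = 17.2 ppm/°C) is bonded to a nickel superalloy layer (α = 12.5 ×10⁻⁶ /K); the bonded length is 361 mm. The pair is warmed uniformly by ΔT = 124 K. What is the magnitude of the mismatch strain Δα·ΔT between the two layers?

5.83×10⁻⁴

Δα = |17.2 − 12.5|×10⁻⁶/K = 4.70×10⁻⁶/K.
Mismatch strain = Δα·ΔT = 4.70×10⁻⁶ × 124.0 = 5.83×10⁻⁴.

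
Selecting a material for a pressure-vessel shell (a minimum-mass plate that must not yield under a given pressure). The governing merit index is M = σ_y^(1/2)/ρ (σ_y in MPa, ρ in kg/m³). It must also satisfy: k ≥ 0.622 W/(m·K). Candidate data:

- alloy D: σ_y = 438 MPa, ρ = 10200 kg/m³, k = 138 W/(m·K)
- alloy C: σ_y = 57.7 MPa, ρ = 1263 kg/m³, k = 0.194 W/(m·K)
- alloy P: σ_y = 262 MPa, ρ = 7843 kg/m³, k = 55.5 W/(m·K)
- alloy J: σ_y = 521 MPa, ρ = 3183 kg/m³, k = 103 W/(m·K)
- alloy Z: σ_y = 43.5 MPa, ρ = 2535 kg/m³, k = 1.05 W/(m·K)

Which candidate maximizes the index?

alloy J

Screen on constraints: k ≥ 0.622 W/(m·K). Survivors: alloy D, alloy P, alloy J, alloy Z.
Per-candidate index values:
  alloy J: M = 7.17×10⁻³
  alloy Z: M = 2.60×10⁻³
  alloy P: M = 2.06×10⁻³
  alloy D: M = 2.05×10⁻³
Highest index: alloy J.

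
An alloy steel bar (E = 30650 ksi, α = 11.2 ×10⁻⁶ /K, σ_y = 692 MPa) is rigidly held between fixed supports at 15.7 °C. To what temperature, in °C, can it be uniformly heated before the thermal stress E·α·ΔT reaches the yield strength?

308 °C

E = 30650 ksi = 211.3 GPa.
E·α·ΔT = 692.0 MPa ⇒ ΔT = 692.0 / (211.3×10³ × 11.2×10⁻⁶) = 292.4 K.
T = 15.7 + 292.4 = 308.1 °C.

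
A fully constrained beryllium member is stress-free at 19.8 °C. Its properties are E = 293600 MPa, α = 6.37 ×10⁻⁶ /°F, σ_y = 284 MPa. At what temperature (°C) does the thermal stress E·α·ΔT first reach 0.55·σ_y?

E = 293600 MPa = 293.6 GPa.
α = 6.37×10⁻⁶/°F × 9/5 = 11.5×10⁻⁶/K.
E·α·ΔT = 156.2 MPa ⇒ ΔT = 156.2 / (293.6×10³ × 11.5×10⁻⁶) = 46.40 K.
T = 19.8 + 46.40 = 66.20 °C.

66.2 °C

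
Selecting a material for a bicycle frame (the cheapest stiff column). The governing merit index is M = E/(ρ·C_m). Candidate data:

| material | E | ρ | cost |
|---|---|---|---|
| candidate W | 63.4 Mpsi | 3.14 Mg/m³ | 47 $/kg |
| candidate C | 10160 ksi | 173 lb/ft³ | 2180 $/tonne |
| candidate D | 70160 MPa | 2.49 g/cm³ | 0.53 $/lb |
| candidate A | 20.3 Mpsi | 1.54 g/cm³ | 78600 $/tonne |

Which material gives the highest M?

candidate D

After converting to SI:
  candidate W: E = 437.1 GPa, ρ = 3140 kg/m³, cost = 47.00 $/kg
  candidate C: E = 70.05 GPa, ρ = 2771 kg/m³, cost = 2.180 $/kg
  candidate D: E = 70.16 GPa, ρ = 2490 kg/m³, cost = 1.168 $/kg
  candidate A: E = 140.0 GPa, ρ = 1540 kg/m³, cost = 78.60 $/kg
  candidate D: M = 24.1 MN·m per $
  candidate C: M = 11.6 MN·m per $
  candidate W: M = 2.96 MN·m per $
  candidate A: M = 1.16 MN·m per $
Candidate D has the largest M.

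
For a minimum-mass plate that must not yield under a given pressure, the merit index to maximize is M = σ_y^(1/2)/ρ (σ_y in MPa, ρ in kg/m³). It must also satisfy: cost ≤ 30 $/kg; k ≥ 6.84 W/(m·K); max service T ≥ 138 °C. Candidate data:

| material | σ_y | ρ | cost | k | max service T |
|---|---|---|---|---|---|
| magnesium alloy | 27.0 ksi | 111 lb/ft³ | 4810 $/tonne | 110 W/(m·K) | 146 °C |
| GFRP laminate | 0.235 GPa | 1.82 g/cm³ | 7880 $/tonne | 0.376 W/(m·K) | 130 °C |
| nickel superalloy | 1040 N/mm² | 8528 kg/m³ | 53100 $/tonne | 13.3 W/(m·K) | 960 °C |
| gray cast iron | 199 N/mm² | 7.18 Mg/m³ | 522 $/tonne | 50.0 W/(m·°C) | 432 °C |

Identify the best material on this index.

Screen on constraints: cost ≤ 30 $/kg; k ≥ 6.84 W/(m·K); max service T ≥ 138 °C. Survivors: magnesium alloy, gray cast iron.
Putting every candidate on a common basis:
  magnesium alloy: σ_y = 186.2 MPa, ρ = 1778 kg/m³
  gray cast iron: σ_y = 199.0 MPa, ρ = 7180 kg/m³
  magnesium alloy: M = 7.67×10⁻³
  gray cast iron: M = 1.96×10⁻³
The maximum is for magnesium alloy.

magnesium alloy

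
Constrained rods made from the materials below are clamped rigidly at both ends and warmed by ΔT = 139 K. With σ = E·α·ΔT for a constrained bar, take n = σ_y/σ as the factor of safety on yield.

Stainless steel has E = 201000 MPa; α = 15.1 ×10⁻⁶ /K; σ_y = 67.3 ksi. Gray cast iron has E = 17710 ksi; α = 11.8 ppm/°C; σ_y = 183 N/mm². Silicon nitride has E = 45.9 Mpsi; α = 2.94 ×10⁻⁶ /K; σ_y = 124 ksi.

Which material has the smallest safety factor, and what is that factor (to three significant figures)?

gray cast iron, n = 0.914

In consistent units (E in GPa, α in ×10⁻⁶/K, σ_y in MPa):
  stainless steel: E = 201.0, α = 15.1, σ_y = 464.0 → σ = 422 MPa, n = 1.10
  gray cast iron: E = 122.1, α = 11.8, σ_y = 183.0 → σ = 200 MPa, n = 0.914
  silicon nitride: E = 316.5, α = 2.94, σ_y = 855.0 → σ = 129 MPa, n = 6.61
Gray cast iron has the lowest safety factor, n = 0.914.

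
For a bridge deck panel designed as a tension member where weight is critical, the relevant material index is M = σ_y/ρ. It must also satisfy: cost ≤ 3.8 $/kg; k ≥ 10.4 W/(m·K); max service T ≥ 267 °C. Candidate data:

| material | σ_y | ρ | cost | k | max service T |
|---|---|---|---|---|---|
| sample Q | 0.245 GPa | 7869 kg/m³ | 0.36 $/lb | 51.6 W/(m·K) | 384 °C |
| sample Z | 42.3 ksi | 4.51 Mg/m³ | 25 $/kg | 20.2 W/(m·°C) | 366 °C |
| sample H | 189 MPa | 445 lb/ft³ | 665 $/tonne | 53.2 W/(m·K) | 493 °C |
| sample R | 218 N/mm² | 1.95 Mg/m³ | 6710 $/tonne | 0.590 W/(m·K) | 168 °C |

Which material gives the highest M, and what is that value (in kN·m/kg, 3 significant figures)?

Screen on constraints: cost ≤ 3.8 $/kg; k ≥ 10.4 W/(m·K); max service T ≥ 267 °C. Survivors: sample Q, sample H.
Putting every candidate on a common basis:
  sample Q: σ_y = 245.0 MPa, ρ = 7869 kg/m³
  sample H: σ_y = 189.0 MPa, ρ = 7128 kg/m³
  sample Q: M = 31.1 kN·m/kg
  sample H: M = 26.5 kN·m/kg
Sample Q ranks first.

sample Q, M = 31.1 kN·m/kg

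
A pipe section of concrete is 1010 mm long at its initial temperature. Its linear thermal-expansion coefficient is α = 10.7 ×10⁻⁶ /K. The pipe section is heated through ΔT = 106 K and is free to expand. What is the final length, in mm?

ΔL = α·L₀·ΔT = 10.7×10⁻⁶ × 1010 mm × 106.0 K = 1.15 mm.
L = L₀ + ΔL = 1010 + 1.15 = 1011.1 mm.

1011.1 mm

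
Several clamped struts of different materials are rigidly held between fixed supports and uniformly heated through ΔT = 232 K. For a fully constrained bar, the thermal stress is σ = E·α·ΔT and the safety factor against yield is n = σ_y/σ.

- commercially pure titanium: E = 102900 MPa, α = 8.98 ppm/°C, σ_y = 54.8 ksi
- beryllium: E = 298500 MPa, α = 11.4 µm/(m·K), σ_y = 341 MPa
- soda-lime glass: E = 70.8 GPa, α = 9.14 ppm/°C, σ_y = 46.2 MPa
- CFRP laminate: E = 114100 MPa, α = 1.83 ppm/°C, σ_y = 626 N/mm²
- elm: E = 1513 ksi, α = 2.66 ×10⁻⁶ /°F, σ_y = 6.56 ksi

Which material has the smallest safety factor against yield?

soda-lime glass

Per material, after unit conversion:
  commercially pure titanium: E = 102.9, α = 8.98, σ_y = 377.8 → σ = 214 MPa, n = 1.76
  beryllium: E = 298.5, α = 11.4, σ_y = 341.0 → σ = 789 MPa, n = 0.432
  soda-lime glass: E = 70.80, α = 9.14, σ_y = 46.20 → σ = 150 MPa, n = 0.308
  CFRP laminate: E = 114.1, α = 1.83, σ_y = 626.0 → σ = 48.4 MPa, n = 12.9
  elm: E = 10.43, α = 4.79, σ_y = 45.23 → σ = 11.6 MPa, n = 3.90
The minimum is soda-lime glass at n = 0.308.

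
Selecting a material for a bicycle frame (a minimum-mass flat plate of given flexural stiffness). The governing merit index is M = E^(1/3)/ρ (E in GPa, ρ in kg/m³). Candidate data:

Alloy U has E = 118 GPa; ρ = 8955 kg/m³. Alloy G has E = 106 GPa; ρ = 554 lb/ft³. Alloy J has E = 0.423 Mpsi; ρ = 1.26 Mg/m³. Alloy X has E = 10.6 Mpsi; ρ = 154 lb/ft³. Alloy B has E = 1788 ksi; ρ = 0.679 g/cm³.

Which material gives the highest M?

Normalizing units and computing the index:
  alloy U: E = 118.0 GPa, ρ = 8955 kg/m³
  alloy G: E = 106.0 GPa, ρ = 8874 kg/m³
  alloy J: E = 2.916 GPa, ρ = 1260 kg/m³
  alloy X: E = 73.08 GPa, ρ = 2467 kg/m³
  alloy B: E = 12.33 GPa, ρ = 679.0 kg/m³
  alloy B: M = 3.40×10⁻³
  alloy X: M = 1.69×10⁻³
  alloy J: M = 1.13×10⁻³
  alloy U: M = 0.548×10⁻³
  alloy G: M = 0.533×10⁻³
Highest index: alloy B.

alloy B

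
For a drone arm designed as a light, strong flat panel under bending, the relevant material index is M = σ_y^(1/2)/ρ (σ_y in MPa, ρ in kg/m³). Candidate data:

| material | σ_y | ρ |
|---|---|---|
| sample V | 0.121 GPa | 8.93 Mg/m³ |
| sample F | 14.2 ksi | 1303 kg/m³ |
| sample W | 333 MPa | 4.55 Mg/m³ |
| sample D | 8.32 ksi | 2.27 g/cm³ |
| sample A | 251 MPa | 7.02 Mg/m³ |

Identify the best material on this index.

sample F

After converting to SI:
  sample V: σ_y = 121.0 MPa, ρ = 8930 kg/m³
  sample F: σ_y = 97.91 MPa, ρ = 1303 kg/m³
  sample W: σ_y = 333.0 MPa, ρ = 4550 kg/m³
  sample D: σ_y = 57.36 MPa, ρ = 2270 kg/m³
  sample A: σ_y = 251.0 MPa, ρ = 7020 kg/m³
  sample F: M = 7.59×10⁻³
  sample W: M = 4.01×10⁻³
  sample D: M = 3.34×10⁻³
  sample A: M = 2.26×10⁻³
  sample V: M = 1.23×10⁻³
Sample F has the largest M.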